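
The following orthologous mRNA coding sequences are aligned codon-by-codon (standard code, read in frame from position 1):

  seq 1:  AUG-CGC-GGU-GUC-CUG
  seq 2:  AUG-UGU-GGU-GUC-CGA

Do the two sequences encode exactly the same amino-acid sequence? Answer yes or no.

no

Codon 1: AUG Met / AUG Met — identical.
Codon 2: CGC Arg / UGU Cys — nonsynonymous.
Codon 3: GGU Gly / GGU Gly — identical.
Codon 4: GUC Val / GUC Val — identical.
Codon 5: CUG Leu / CGA Arg — nonsynonymous.
Nonsynonymous differences: 2 → different protein.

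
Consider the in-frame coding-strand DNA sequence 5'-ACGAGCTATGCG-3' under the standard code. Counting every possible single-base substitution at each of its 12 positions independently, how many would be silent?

Codon 1 (ACG, Thr): 3 synonymous substitutions.
Codon 2 (AGC, Ser): 1 synonymous substitution.
Codon 3 (TAT, Tyr): 1 synonymous substitution.
Codon 4 (GCG, Ala): 3 synonymous substitutions.
Total: 3 + 1 + 1 + 3 = 8.

8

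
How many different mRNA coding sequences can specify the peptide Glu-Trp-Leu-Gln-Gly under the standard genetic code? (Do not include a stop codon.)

Glu: 2 codons.
Trp: 1 codon.
Leu: 6 codons.
Gln: 2 codons.
Gly: 4 codons.
2 × 1 × 6 × 2 × 4 = 96.

96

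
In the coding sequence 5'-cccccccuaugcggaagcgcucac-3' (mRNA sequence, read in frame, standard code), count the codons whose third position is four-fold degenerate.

Codon 1 CCC (Pro): third position 4-fold.
Codon 2 CCC (Pro): third position 4-fold.
Codon 3 CUA (Leu): third position 4-fold.
Codon 4 UGC (Cys): third position 2-fold.
Codon 5 GGA (Gly): third position 4-fold.
Codon 6 AGC (Ser): third position 2-fold.
Codon 7 GCU (Ala): third position 4-fold.
Codon 8 CAC (His): third position 2-fold.
Four-fold degenerate third positions: 5.

5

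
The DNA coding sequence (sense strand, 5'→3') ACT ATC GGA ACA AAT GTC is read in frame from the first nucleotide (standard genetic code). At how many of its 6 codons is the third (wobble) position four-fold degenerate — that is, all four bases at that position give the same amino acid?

4

Codon 1 ACT (Thr): third position 4-fold.
Codon 2 ATC (Ile): third position 3-fold.
Codon 3 GGA (Gly): third position 4-fold.
Codon 4 ACA (Thr): third position 4-fold.
Codon 5 AAT (Asn): third position 2-fold.
Codon 6 GTC (Val): third position 4-fold.
Four-fold degenerate third positions: 4.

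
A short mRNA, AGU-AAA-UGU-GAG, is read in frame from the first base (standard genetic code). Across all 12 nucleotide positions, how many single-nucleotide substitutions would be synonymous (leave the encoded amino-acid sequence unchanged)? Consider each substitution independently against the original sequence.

Codon 1 (AGU, Ser): 1 synonymous substitution.
Codon 2 (AAA, Lys): 1 synonymous substitution.
Codon 3 (UGU, Cys): 1 synonymous substitution.
Codon 4 (GAG, Glu): 1 synonymous substitution.
Total: 1 + 1 + 1 + 1 = 4.

4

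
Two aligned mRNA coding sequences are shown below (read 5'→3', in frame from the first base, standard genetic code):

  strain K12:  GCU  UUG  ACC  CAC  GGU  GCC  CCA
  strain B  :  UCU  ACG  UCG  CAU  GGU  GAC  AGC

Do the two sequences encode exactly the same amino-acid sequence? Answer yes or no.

no

Codon 1: GCU Ala / UCU Ser — nonsynonymous.
Codon 2: UUG Leu / ACG Thr — nonsynonymous.
Codon 3: ACC Thr / UCG Ser — nonsynonymous.
Codon 4: CAC His / CAU His — synonymous.
Codon 5: GGU Gly / GGU Gly — identical.
Codon 6: GCC Ala / GAC Asp — nonsynonymous.
Codon 7: CCA Pro / AGC Ser — nonsynonymous.
Nonsynonymous differences: 5 → different protein.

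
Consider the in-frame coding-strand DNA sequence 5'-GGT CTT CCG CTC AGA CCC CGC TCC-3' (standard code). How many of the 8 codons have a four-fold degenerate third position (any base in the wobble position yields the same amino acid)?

Codon 1 GGT (Gly): third position 4-fold.
Codon 2 CTT (Leu): third position 4-fold.
Codon 3 CCG (Pro): third position 4-fold.
Codon 4 CTC (Leu): third position 4-fold.
Codon 5 AGA (Arg): third position 2-fold.
Codon 6 CCC (Pro): third position 4-fold.
Codon 7 CGC (Arg): third position 4-fold.
Codon 8 TCC (Ser): third position 4-fold.
Four-fold degenerate third positions: 7.

7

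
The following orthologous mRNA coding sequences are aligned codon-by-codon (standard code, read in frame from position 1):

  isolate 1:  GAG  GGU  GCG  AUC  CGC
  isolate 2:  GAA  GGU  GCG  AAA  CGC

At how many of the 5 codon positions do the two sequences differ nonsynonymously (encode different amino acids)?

Codon 1: GAG Glu / GAA Glu — synonymous.
Codon 2: GGU Gly / GGU Gly — identical.
Codon 3: GCG Ala / GCG Ala — identical.
Codon 4: AUC Ile / AAA Lys — nonsynonymous.
Codon 5: CGC Arg / CGC Arg — identical.
Nonsynonymous differences: 1.

1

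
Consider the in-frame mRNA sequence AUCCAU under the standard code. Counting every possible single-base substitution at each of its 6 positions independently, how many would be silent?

3

Codon 1 (AUC, Ile): 2 synonymous substitutions.
Codon 2 (CAU, His): 1 synonymous substitution.
Total: 2 + 1 = 3.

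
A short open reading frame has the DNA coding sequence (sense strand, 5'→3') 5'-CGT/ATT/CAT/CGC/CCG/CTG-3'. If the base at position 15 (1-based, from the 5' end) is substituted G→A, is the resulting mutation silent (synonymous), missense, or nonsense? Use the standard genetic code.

Position 15 falls in codon 5: CCG → Pro.
After the substitution the codon is CCA → Pro.
Both encode Pro, so the change is synonymous.

silent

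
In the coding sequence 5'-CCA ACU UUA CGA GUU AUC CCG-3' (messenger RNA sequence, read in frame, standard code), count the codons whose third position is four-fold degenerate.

Codon 1 CCA (Pro): third position 4-fold.
Codon 2 ACU (Thr): third position 4-fold.
Codon 3 UUA (Leu): third position 2-fold.
Codon 4 CGA (Arg): third position 4-fold.
Codon 5 GUU (Val): third position 4-fold.
Codon 6 AUC (Ile): third position 3-fold.
Codon 7 CCG (Pro): third position 4-fold.
Four-fold degenerate third positions: 5.

5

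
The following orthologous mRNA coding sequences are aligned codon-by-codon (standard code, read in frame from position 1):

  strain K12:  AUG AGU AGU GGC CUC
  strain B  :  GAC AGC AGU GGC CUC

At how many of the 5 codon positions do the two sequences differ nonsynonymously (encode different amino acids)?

1

Codon 1: AUG Met / GAC Asp — nonsynonymous.
Codon 2: AGU Ser / AGC Ser — synonymous.
Codon 3: AGU Ser / AGU Ser — identical.
Codon 4: GGC Gly / GGC Gly — identical.
Codon 5: CUC Leu / CUC Leu — identical.
Nonsynonymous differences: 1.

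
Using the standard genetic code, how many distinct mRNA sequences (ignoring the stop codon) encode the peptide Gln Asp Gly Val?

Gln: 2 codons.
Asp: 2 codons.
Gly: 4 codons.
Val: 4 codons.
2 × 2 × 4 × 4 = 64.

64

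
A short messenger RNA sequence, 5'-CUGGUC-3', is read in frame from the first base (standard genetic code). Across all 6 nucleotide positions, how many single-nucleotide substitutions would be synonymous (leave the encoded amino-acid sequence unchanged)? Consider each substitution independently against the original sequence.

Codon 1 (CUG, Leu): 4 synonymous substitutions.
Codon 2 (GUC, Val): 3 synonymous substitutions.
Total: 4 + 3 = 7.

7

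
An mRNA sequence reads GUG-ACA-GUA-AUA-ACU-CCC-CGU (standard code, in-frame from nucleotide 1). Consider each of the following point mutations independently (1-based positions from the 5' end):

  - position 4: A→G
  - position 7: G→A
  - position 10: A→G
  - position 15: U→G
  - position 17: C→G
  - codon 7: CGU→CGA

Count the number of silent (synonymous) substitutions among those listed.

Codon 2: ACA (Thr) → GCA (Ala) — missense.
Codon 3: GUA (Val) → AUA (Ile) — missense.
Codon 4: AUA (Ile) → GUA (Val) — missense.
Codon 5: ACU (Thr) → ACG (Thr) — synonymous.
Codon 6: CCC (Pro) → CGC (Arg) — missense.
Codon 7: CGU (Arg) → CGA (Arg) — synonymous.
Synonymous: 2 of 6.

2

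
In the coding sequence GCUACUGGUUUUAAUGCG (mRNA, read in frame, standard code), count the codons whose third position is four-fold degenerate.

Codon 1 GCU (Ala): third position 4-fold.
Codon 2 ACU (Thr): third position 4-fold.
Codon 3 GGU (Gly): third position 4-fold.
Codon 4 UUU (Phe): third position 2-fold.
Codon 5 AAU (Asn): third position 2-fold.
Codon 6 GCG (Ala): third position 4-fold.
Four-fold degenerate third positions: 4.

4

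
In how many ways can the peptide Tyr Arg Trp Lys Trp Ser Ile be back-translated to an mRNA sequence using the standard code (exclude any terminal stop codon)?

432

Tyr: 2 codons.
Arg: 6 codons.
Trp: 1 codon.
Lys: 2 codons.
Trp: 1 codon.
Ser: 6 codons.
Ile: 3 codons.
2 × 6 × 1 × 2 × 1 × 6 × 3 = 432.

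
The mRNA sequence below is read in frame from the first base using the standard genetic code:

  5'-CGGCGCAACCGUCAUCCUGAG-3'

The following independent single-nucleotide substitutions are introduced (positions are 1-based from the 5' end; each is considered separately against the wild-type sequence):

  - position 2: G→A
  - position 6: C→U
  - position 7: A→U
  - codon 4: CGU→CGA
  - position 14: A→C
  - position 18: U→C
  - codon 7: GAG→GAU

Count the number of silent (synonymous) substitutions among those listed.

3

Codon 1: CGG (Arg) → CAG (Gln) — missense.
Codon 2: CGC (Arg) → CGU (Arg) — synonymous.
Codon 3: AAC (Asn) → UAC (Tyr) — missense.
Codon 4: CGU (Arg) → CGA (Arg) — synonymous.
Codon 5: CAU (His) → CCU (Pro) — missense.
Codon 6: CCU (Pro) → CCC (Pro) — synonymous.
Codon 7: GAG (Glu) → GAU (Asp) — missense.
Synonymous: 3 of 7.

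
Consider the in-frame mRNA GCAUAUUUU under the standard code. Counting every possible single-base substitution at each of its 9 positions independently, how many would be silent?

Codon 1 (GCA, Ala): 3 synonymous substitutions.
Codon 2 (UAU, Tyr): 1 synonymous substitution.
Codon 3 (UUU, Phe): 1 synonymous substitution.
Total: 3 + 1 + 1 = 5.

5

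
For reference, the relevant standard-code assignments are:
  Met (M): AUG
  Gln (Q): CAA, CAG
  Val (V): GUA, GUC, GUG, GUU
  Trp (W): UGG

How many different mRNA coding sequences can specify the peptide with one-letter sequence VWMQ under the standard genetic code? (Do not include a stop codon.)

Val: 4 codons.
Trp: 1 codon.
Met: 1 codon.
Gln: 2 codons.
4 × 1 × 1 × 2 = 8.

8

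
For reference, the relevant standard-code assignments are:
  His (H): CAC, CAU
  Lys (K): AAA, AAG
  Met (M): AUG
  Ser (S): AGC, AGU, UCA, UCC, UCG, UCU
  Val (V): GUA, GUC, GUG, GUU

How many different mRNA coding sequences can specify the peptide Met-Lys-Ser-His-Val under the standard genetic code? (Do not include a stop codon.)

Met: 1 codon.
Lys: 2 codons.
Ser: 6 codons.
His: 2 codons.
Val: 4 codons.
1 × 2 × 6 × 2 × 4 = 96.

96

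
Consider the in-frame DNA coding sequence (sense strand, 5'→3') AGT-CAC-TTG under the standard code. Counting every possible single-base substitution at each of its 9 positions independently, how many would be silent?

Codon 1 (AGT, Ser): 1 synonymous substitution.
Codon 2 (CAC, His): 1 synonymous substitution.
Codon 3 (TTG, Leu): 2 synonymous substitutions.
Total: 1 + 1 + 2 = 4.

4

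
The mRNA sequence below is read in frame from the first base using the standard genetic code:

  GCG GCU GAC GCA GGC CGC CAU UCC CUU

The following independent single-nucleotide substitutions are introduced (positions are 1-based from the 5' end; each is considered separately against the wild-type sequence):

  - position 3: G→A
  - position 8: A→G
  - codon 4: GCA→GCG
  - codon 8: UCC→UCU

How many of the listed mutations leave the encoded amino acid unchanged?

Codon 1: GCG (Ala) → GCA (Ala) — synonymous.
Codon 3: GAC (Asp) → GGC (Gly) — missense.
Codon 4: GCA (Ala) → GCG (Ala) — synonymous.
Codon 8: UCC (Ser) → UCU (Ser) — synonymous.
Synonymous: 3 of 4.

3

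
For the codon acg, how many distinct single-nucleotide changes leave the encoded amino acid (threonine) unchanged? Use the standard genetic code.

3

Position 1: none → 0 synonymous.
Position 2: none → 0 synonymous.
Position 3: ACU, ACC, ACA → 3 synonymous.
Total: 0 + 0 + 3 = 3.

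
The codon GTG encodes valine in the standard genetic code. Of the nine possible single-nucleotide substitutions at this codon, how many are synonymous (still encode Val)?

Position 1: none → 0 synonymous.
Position 2: none → 0 synonymous.
Position 3: GTT, GTC, GTA → 3 synonymous.
Total: 0 + 0 + 3 = 3.

3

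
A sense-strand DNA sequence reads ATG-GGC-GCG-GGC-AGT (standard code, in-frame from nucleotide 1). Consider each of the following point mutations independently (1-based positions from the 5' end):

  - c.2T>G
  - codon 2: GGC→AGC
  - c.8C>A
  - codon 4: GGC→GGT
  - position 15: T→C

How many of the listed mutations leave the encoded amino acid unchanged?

2

Codon 1: ATG (Met) → AGG (Arg) — missense.
Codon 2: GGC (Gly) → AGC (Ser) — missense.
Codon 3: GCG (Ala) → GAG (Glu) — missense.
Codon 4: GGC (Gly) → GGT (Gly) — synonymous.
Codon 5: AGT (Ser) → AGC (Ser) — synonymous.
Synonymous: 2 of 5.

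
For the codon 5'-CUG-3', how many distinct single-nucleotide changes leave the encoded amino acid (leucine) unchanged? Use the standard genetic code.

Position 1: UUG → 1 synonymous.
Position 2: none → 0 synonymous.
Position 3: CUU, CUC, CUA → 3 synonymous.
Total: 1 + 0 + 3 = 4.

4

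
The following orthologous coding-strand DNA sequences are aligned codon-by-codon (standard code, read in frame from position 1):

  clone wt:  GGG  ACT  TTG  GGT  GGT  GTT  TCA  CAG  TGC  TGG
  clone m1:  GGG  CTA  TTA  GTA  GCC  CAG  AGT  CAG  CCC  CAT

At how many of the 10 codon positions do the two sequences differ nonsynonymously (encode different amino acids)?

Codon 1: GGG Gly / GGG Gly — identical.
Codon 2: ACT Thr / CTA Leu — nonsynonymous.
Codon 3: TTG Leu / TTA Leu — synonymous.
Codon 4: GGT Gly / GTA Val — nonsynonymous.
Codon 5: GGT Gly / GCC Ala — nonsynonymous.
Codon 6: GTT Val / CAG Gln — nonsynonymous.
Codon 7: TCA Ser / AGT Ser — synonymous.
Codon 8: CAG Gln / CAG Gln — identical.
Codon 9: TGC Cys / CCC Pro — nonsynonymous.
Codon 10: TGG Trp / CAT His — nonsynonymous.
Nonsynonymous differences: 6.

6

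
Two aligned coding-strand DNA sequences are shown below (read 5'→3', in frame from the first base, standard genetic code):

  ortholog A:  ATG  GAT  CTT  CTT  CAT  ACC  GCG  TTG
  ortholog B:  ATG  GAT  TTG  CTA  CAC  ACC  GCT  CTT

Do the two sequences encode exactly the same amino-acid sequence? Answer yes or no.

Codon 1: ATG Met / ATG Met — identical.
Codon 2: GAT Asp / GAT Asp — identical.
Codon 3: CTT Leu / TTG Leu — synonymous.
Codon 4: CTT Leu / CTA Leu — synonymous.
Codon 5: CAT His / CAC His — synonymous.
Codon 6: ACC Thr / ACC Thr — identical.
Codon 7: GCG Ala / GCT Ala — synonymous.
Codon 8: TTG Leu / CTT Leu — synonymous.
Nonsynonymous differences: 0 → same protein.

yes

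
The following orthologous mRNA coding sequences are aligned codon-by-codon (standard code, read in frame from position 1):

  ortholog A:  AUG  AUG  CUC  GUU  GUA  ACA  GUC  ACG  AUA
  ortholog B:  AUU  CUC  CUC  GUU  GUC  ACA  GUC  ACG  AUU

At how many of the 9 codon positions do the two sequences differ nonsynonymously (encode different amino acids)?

2

Codon 1: AUG Met / AUU Ile — nonsynonymous.
Codon 2: AUG Met / CUC Leu — nonsynonymous.
Codon 3: CUC Leu / CUC Leu — identical.
Codon 4: GUU Val / GUU Val — identical.
Codon 5: GUA Val / GUC Val — synonymous.
Codon 6: ACA Thr / ACA Thr — identical.
Codon 7: GUC Val / GUC Val — identical.
Codon 8: ACG Thr / ACG Thr — identical.
Codon 9: AUA Ile / AUU Ile — synonymous.
Nonsynonymous differences: 2.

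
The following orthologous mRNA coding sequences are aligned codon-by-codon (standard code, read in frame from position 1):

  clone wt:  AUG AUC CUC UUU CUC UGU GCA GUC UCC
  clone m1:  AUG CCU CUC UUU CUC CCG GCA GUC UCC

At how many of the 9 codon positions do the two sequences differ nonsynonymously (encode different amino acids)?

2

Codon 1: AUG Met / AUG Met — identical.
Codon 2: AUC Ile / CCU Pro — nonsynonymous.
Codon 3: CUC Leu / CUC Leu — identical.
Codon 4: UUU Phe / UUU Phe — identical.
Codon 5: CUC Leu / CUC Leu — identical.
Codon 6: UGU Cys / CCG Pro — nonsynonymous.
Codon 7: GCA Ala / GCA Ala — identical.
Codon 8: GUC Val / GUC Val — identical.
Codon 9: UCC Ser / UCC Ser — identical.
Nonsynonymous differences: 2.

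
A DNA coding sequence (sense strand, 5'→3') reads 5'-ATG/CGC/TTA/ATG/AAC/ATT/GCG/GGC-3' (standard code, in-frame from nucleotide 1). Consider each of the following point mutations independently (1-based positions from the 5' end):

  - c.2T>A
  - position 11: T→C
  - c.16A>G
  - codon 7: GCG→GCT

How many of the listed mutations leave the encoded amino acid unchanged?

Codon 1: ATG (Met) → AAG (Lys) — missense.
Codon 4: ATG (Met) → ACG (Thr) — missense.
Codon 6: ATT (Ile) → GTT (Val) — missense.
Codon 7: GCG (Ala) → GCT (Ala) — synonymous.
Synonymous: 1 of 4.

1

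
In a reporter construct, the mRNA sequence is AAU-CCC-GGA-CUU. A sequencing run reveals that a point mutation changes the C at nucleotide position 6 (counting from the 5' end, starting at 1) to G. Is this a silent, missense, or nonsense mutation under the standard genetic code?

silent

Position 6 falls in codon 2: CCC → Pro.
After the substitution the codon is CCG → Pro.
Both encode Pro, so the change is synonymous.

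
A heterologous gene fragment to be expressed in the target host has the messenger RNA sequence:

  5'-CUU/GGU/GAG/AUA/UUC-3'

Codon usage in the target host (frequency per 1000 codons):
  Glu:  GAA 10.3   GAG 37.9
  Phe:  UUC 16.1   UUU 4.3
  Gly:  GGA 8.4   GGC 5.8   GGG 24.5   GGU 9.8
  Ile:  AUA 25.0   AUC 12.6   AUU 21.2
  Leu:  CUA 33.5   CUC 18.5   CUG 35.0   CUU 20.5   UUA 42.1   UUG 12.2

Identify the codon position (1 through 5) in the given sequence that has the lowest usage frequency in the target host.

Codon 1 CUU (Leu): 20.5 per 1000.
Codon 2 GGU (Gly): 9.8 per 1000.
Codon 3 GAG (Glu): 37.9 per 1000.
Codon 4 AUA (Ile): 25.0 per 1000.
Codon 5 UUC (Phe): 16.1 per 1000.
Lowest frequency is 9.8 at codon 2.

2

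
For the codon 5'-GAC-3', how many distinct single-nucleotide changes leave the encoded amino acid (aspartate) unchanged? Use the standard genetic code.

Position 1: none → 0 synonymous.
Position 2: none → 0 synonymous.
Position 3: GAU → 1 synonymous.
Total: 0 + 0 + 1 = 1.

1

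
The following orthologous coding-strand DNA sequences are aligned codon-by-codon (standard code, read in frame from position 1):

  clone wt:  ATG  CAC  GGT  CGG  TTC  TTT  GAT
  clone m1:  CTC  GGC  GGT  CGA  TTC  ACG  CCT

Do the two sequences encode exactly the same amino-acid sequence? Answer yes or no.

Codon 1: ATG Met / CTC Leu — nonsynonymous.
Codon 2: CAC His / GGC Gly — nonsynonymous.
Codon 3: GGT Gly / GGT Gly — identical.
Codon 4: CGG Arg / CGA Arg — synonymous.
Codon 5: TTC Phe / TTC Phe — identical.
Codon 6: TTT Phe / ACG Thr — nonsynonymous.
Codon 7: GAT Asp / CCT Pro — nonsynonymous.
Nonsynonymous differences: 4 → different protein.

no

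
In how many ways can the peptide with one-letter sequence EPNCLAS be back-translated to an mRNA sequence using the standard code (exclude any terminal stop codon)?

Glu: 2 codons.
Pro: 4 codons.
Asn: 2 codons.
Cys: 2 codons.
Leu: 6 codons.
Ala: 4 codons.
Ser: 6 codons.
2 × 4 × 2 × 2 × 6 × 4 × 6 = 4608.

4608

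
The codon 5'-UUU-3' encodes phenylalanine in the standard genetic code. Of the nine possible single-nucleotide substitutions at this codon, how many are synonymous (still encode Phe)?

1

Position 1: none → 0 synonymous.
Position 2: none → 0 synonymous.
Position 3: UUC → 1 synonymous.
Total: 0 + 0 + 1 = 1.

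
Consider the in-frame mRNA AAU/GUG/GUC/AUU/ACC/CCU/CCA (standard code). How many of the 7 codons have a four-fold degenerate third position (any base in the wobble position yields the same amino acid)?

Codon 1 AAU (Asn): third position 2-fold.
Codon 2 GUG (Val): third position 4-fold.
Codon 3 GUC (Val): third position 4-fold.
Codon 4 AUU (Ile): third position 3-fold.
Codon 5 ACC (Thr): third position 4-fold.
Codon 6 CCU (Pro): third position 4-fold.
Codon 7 CCA (Pro): third position 4-fold.
Four-fold degenerate third positions: 5.

5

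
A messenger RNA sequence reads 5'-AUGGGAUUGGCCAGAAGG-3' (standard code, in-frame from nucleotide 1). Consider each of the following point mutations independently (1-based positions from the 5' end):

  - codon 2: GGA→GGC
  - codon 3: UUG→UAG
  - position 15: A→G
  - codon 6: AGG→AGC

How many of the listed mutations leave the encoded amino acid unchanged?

Codon 2: GGA (Gly) → GGC (Gly) — synonymous.
Codon 3: UUG (Leu) → UAG (Stop) — nonsense.
Codon 5: AGA (Arg) → AGG (Arg) — synonymous.
Codon 6: AGG (Arg) → AGC (Ser) — missense.
Synonymous: 2 of 4.

2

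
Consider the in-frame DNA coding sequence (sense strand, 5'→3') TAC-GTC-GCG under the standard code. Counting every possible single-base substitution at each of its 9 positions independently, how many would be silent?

7

Codon 1 (TAC, Tyr): 1 synonymous substitution.
Codon 2 (GTC, Val): 3 synonymous substitutions.
Codon 3 (GCG, Ala): 3 synonymous substitutions.
Total: 1 + 3 + 3 = 7.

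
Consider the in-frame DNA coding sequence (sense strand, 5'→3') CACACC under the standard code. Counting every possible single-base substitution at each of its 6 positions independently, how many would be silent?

4

Codon 1 (CAC, His): 1 synonymous substitution.
Codon 2 (ACC, Thr): 3 synonymous substitutions.
Total: 1 + 3 = 4.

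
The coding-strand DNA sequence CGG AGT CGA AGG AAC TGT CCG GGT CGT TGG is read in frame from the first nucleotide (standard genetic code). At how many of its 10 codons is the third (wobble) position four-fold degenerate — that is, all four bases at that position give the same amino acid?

Codon 1 CGG (Arg): third position 4-fold.
Codon 2 AGT (Ser): third position 2-fold.
Codon 3 CGA (Arg): third position 4-fold.
Codon 4 AGG (Arg): third position 2-fold.
Codon 5 AAC (Asn): third position 2-fold.
Codon 6 TGT (Cys): third position 2-fold.
Codon 7 CCG (Pro): third position 4-fold.
Codon 8 GGT (Gly): third position 4-fold.
Codon 9 CGT (Arg): third position 4-fold.
Codon 10 TGG (Trp): third position 1-fold.
Four-fold degenerate third positions: 5.

5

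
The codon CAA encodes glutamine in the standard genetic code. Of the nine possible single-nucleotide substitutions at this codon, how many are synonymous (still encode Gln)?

1

Position 1: none → 0 synonymous.
Position 2: none → 0 synonymous.
Position 3: CAG → 1 synonymous.
Total: 0 + 0 + 1 = 1.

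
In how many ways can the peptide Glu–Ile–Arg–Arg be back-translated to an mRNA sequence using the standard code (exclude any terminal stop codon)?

Glu: 2 codons.
Ile: 3 codons.
Arg: 6 codons.
Arg: 6 codons.
2 × 3 × 6 × 6 = 216.

216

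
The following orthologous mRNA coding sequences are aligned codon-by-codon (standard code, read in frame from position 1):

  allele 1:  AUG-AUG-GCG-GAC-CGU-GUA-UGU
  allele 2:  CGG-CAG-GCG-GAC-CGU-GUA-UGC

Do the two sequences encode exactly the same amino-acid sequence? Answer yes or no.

Codon 1: AUG Met / CGG Arg — nonsynonymous.
Codon 2: AUG Met / CAG Gln — nonsynonymous.
Codon 3: GCG Ala / GCG Ala — identical.
Codon 4: GAC Asp / GAC Asp — identical.
Codon 5: CGU Arg / CGU Arg — identical.
Codon 6: GUA Val / GUA Val — identical.
Codon 7: UGU Cys / UGC Cys — synonymous.
Nonsynonymous differences: 2 → different protein.

no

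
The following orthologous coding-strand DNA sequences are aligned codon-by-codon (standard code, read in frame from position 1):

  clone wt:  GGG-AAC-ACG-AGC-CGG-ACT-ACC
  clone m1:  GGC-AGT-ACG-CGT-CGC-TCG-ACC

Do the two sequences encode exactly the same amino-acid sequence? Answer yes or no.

Codon 1: GGG Gly / GGC Gly — synonymous.
Codon 2: AAC Asn / AGT Ser — nonsynonymous.
Codon 3: ACG Thr / ACG Thr — identical.
Codon 4: AGC Ser / CGT Arg — nonsynonymous.
Codon 5: CGG Arg / CGC Arg — synonymous.
Codon 6: ACT Thr / TCG Ser — nonsynonymous.
Codon 7: ACC Thr / ACC Thr — identical.
Nonsynonymous differences: 3 → different protein.

no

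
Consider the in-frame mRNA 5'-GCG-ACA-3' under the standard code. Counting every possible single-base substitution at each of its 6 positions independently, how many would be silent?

6

Codon 1 (GCG, Ala): 3 synonymous substitutions.
Codon 2 (ACA, Thr): 3 synonymous substitutions.
Total: 3 + 3 = 6.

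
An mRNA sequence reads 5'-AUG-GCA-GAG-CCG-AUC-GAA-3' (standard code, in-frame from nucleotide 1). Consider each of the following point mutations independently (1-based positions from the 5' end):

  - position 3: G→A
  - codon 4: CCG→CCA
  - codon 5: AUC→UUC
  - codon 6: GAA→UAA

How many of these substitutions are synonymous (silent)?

1

Codon 1: AUG (Met) → AUA (Ile) — missense.
Codon 4: CCG (Pro) → CCA (Pro) — synonymous.
Codon 5: AUC (Ile) → UUC (Phe) — missense.
Codon 6: GAA (Glu) → UAA (Stop) — nonsense.
Synonymous: 1 of 4.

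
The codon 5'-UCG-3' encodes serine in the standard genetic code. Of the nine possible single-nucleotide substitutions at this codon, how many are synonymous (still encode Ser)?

Position 1: none → 0 synonymous.
Position 2: none → 0 synonymous.
Position 3: UCU, UCC, UCA → 3 synonymous.
Total: 0 + 0 + 3 = 3.

3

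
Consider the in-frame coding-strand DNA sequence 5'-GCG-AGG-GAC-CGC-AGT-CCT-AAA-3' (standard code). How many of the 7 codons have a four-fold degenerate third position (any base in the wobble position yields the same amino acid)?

3

Codon 1 GCG (Ala): third position 4-fold.
Codon 2 AGG (Arg): third position 2-fold.
Codon 3 GAC (Asp): third position 2-fold.
Codon 4 CGC (Arg): third position 4-fold.
Codon 5 AGT (Ser): third position 2-fold.
Codon 6 CCT (Pro): third position 4-fold.
Codon 7 AAA (Lys): third position 2-fold.
Four-fold degenerate third positions: 3.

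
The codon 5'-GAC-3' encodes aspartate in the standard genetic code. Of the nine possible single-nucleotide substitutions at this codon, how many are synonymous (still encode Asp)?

1

Position 1: none → 0 synonymous.
Position 2: none → 0 synonymous.
Position 3: GAU → 1 synonymous.
Total: 0 + 0 + 1 = 1.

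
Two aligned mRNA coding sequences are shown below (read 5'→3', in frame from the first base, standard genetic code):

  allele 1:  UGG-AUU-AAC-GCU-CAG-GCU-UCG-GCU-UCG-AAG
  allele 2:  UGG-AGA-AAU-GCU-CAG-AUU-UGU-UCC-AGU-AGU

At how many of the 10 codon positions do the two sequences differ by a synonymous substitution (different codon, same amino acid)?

Codon 1: UGG Trp / UGG Trp — identical.
Codon 2: AUU Ile / AGA Arg — nonsynonymous.
Codon 3: AAC Asn / AAU Asn — synonymous.
Codon 4: GCU Ala / GCU Ala — identical.
Codon 5: CAG Gln / CAG Gln — identical.
Codon 6: GCU Ala / AUU Ile — nonsynonymous.
Codon 7: UCG Ser / UGU Cys — nonsynonymous.
Codon 8: GCU Ala / UCC Ser — nonsynonymous.
Codon 9: UCG Ser / AGU Ser — synonymous.
Codon 10: AAG Lys / AGU Ser — nonsynonymous.
Synonymous differences: 2.

2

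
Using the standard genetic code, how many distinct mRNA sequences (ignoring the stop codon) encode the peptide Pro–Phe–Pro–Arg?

192

Pro: 4 codons.
Phe: 2 codons.
Pro: 4 codons.
Arg: 6 codons.
4 × 2 × 4 × 6 = 192.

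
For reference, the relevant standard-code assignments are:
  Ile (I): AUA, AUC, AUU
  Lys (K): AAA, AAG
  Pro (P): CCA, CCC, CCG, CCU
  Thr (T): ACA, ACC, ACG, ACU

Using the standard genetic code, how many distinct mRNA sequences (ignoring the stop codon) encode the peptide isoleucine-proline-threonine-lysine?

96

Ile: 3 codons.
Pro: 4 codons.
Thr: 4 codons.
Lys: 2 codons.
3 × 4 × 4 × 2 = 96.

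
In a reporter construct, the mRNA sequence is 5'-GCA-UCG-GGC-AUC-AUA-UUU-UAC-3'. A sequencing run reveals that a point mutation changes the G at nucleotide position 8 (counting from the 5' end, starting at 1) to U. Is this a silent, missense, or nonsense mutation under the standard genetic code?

missense

Position 8 falls in codon 3: GGC → Gly.
After the substitution the codon is GUC → Val.
Gly ≠ Val, so this is a missense mutation.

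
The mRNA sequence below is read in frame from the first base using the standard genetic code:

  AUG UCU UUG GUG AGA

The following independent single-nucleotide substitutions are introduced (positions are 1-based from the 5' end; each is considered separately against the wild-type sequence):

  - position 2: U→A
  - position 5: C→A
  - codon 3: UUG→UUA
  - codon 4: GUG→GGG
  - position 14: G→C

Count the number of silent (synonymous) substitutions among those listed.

Codon 1: AUG (Met) → AAG (Lys) — missense.
Codon 2: UCU (Ser) → UAU (Tyr) — missense.
Codon 3: UUG (Leu) → UUA (Leu) — synonymous.
Codon 4: GUG (Val) → GGG (Gly) — missense.
Codon 5: AGA (Arg) → ACA (Thr) — missense.
Synonymous: 1 of 5.

1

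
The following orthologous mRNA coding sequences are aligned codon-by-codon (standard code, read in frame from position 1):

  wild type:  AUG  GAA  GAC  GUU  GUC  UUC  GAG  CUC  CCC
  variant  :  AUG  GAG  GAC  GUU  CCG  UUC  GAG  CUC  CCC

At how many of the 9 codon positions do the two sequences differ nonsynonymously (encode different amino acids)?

Codon 1: AUG Met / AUG Met — identical.
Codon 2: GAA Glu / GAG Glu — synonymous.
Codon 3: GAC Asp / GAC Asp — identical.
Codon 4: GUU Val / GUU Val — identical.
Codon 5: GUC Val / CCG Pro — nonsynonymous.
Codon 6: UUC Phe / UUC Phe — identical.
Codon 7: GAG Glu / GAG Glu — identical.
Codon 8: CUC Leu / CUC Leu — identical.
Codon 9: CCC Pro / CCC Pro — identical.
Nonsynonymous differences: 1.

1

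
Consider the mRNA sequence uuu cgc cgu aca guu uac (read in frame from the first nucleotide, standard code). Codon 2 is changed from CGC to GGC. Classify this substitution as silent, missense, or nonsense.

Position 4 falls in codon 2: CGC → Arg.
After the substitution the codon is GGC → Gly.
Arg ≠ Gly, so this is a missense mutation.

missense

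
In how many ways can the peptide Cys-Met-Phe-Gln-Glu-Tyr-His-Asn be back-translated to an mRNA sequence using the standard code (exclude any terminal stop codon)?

128

Cys: 2 codons.
Met: 1 codon.
Phe: 2 codons.
Gln: 2 codons.
Glu: 2 codons.
Tyr: 2 codons.
His: 2 codons.
Asn: 2 codons.
2 × 1 × 2 × 2 × 2 × 2 × 2 × 2 = 128.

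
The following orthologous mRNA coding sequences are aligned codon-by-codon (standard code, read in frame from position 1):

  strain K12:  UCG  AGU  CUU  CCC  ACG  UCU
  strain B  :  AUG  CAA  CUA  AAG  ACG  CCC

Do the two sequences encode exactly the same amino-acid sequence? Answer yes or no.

Codon 1: UCG Ser / AUG Met — nonsynonymous.
Codon 2: AGU Ser / CAA Gln — nonsynonymous.
Codon 3: CUU Leu / CUA Leu — synonymous.
Codon 4: CCC Pro / AAG Lys — nonsynonymous.
Codon 5: ACG Thr / ACG Thr — identical.
Codon 6: UCU Ser / CCC Pro — nonsynonymous.
Nonsynonymous differences: 4 → different protein.

no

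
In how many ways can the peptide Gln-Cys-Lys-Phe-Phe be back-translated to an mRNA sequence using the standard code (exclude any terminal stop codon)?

Gln: 2 codons.
Cys: 2 codons.
Lys: 2 codons.
Phe: 2 codons.
Phe: 2 codons.
2 × 2 × 2 × 2 × 2 = 32.

32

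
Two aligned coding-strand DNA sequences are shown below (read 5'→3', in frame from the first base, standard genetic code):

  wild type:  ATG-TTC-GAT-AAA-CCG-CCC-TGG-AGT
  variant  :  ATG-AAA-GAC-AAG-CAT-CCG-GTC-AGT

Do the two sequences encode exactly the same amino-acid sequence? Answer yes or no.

no

Codon 1: ATG Met / ATG Met — identical.
Codon 2: TTC Phe / AAA Lys — nonsynonymous.
Codon 3: GAT Asp / GAC Asp — synonymous.
Codon 4: AAA Lys / AAG Lys — synonymous.
Codon 5: CCG Pro / CAT His — nonsynonymous.
Codon 6: CCC Pro / CCG Pro — synonymous.
Codon 7: TGG Trp / GTC Val — nonsynonymous.
Codon 8: AGT Ser / AGT Ser — identical.
Nonsynonymous differences: 3 → different protein.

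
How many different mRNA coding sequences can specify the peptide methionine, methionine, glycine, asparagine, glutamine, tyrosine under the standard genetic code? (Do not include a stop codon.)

32

Met: 1 codon.
Met: 1 codon.
Gly: 4 codons.
Asn: 2 codons.
Gln: 2 codons.
Tyr: 2 codons.
1 × 1 × 4 × 2 × 2 × 2 = 32.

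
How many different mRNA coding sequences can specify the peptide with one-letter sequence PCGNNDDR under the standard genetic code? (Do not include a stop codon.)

Pro: 4 codons.
Cys: 2 codons.
Gly: 4 codons.
Asn: 2 codons.
Asn: 2 codons.
Asp: 2 codons.
Asp: 2 codons.
Arg: 6 codons.
4 × 2 × 4 × 2 × 2 × 2 × 2 × 6 = 3072.

3072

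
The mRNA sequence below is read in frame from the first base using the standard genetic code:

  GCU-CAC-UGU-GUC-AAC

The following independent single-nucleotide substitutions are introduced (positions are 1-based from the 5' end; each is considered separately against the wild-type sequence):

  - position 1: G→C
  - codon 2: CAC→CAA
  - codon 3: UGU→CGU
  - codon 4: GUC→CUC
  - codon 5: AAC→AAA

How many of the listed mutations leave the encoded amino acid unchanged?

0

Codon 1: GCU (Ala) → CCU (Pro) — missense.
Codon 2: CAC (His) → CAA (Gln) — missense.
Codon 3: UGU (Cys) → CGU (Arg) — missense.
Codon 4: GUC (Val) → CUC (Leu) — missense.
Codon 5: AAC (Asn) → AAA (Lys) — missense.
Synonymous: 0 of 5.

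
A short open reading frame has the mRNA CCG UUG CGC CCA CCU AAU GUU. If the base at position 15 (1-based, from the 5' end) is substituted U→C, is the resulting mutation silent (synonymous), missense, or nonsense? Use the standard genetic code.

silent

Position 15 falls in codon 5: CCU → Pro.
After the substitution the codon is CCC → Pro.
Both encode Pro, so the change is synonymous.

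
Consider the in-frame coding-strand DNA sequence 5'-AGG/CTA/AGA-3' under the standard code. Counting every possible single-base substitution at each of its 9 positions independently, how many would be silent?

8

Codon 1 (AGG, Arg): 2 synonymous substitutions.
Codon 2 (CTA, Leu): 4 synonymous substitutions.
Codon 3 (AGA, Arg): 2 synonymous substitutions.
Total: 2 + 4 + 2 = 8.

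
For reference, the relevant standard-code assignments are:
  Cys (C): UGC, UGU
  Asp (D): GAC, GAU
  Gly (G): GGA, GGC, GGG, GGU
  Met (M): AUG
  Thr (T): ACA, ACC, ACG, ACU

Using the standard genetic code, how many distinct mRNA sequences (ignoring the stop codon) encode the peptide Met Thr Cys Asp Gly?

64

Met: 1 codon.
Thr: 4 codons.
Cys: 2 codons.
Asp: 2 codons.
Gly: 4 codons.
1 × 4 × 2 × 2 × 4 = 64.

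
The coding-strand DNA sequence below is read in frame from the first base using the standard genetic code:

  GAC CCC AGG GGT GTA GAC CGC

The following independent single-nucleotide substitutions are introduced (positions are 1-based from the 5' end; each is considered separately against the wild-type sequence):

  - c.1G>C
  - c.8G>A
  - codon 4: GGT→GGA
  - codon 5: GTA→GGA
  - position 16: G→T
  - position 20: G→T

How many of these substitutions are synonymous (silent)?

Codon 1: GAC (Asp) → CAC (His) — missense.
Codon 3: AGG (Arg) → AAG (Lys) — missense.
Codon 4: GGT (Gly) → GGA (Gly) — synonymous.
Codon 5: GTA (Val) → GGA (Gly) — missense.
Codon 6: GAC (Asp) → TAC (Tyr) — missense.
Codon 7: CGC (Arg) → CTC (Leu) — missense.
Synonymous: 1 of 6.

1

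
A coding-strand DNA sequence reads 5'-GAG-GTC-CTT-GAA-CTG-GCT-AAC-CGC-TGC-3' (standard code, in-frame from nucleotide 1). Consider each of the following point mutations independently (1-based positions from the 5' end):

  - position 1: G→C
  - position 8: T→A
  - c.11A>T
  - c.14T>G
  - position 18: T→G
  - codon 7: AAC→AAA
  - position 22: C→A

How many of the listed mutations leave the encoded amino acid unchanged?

Codon 1: GAG (Glu) → CAG (Gln) — missense.
Codon 3: CTT (Leu) → CAT (His) — missense.
Codon 4: GAA (Glu) → GTA (Val) — missense.
Codon 5: CTG (Leu) → CGG (Arg) — missense.
Codon 6: GCT (Ala) → GCG (Ala) — synonymous.
Codon 7: AAC (Asn) → AAA (Lys) — missense.
Codon 8: CGC (Arg) → AGC (Ser) — missense.
Synonymous: 1 of 7.

1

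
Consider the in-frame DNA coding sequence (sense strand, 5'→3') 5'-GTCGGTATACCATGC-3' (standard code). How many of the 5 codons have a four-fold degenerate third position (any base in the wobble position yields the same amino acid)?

Codon 1 GTC (Val): third position 4-fold.
Codon 2 GGT (Gly): third position 4-fold.
Codon 3 ATA (Ile): third position 3-fold.
Codon 4 CCA (Pro): third position 4-fold.
Codon 5 TGC (Cys): third position 2-fold.
Four-fold degenerate third positions: 3.

3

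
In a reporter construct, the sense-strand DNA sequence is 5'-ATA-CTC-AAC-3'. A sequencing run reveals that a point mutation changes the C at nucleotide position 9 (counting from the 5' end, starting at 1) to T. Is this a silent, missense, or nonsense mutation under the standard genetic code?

Position 9 falls in codon 3: AAC → Asn.
After the substitution the codon is AAT → Asn.
Both encode Asn, so the change is synonymous.

silent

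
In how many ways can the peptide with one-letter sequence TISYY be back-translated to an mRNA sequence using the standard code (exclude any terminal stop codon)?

Thr: 4 codons.
Ile: 3 codons.
Ser: 6 codons.
Tyr: 2 codons.
Tyr: 2 codons.
4 × 3 × 6 × 2 × 2 = 288.

288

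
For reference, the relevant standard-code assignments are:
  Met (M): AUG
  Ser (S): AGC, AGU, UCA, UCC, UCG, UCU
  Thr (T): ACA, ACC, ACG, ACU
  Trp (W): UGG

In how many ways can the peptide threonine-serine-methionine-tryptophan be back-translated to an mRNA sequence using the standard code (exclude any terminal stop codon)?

Thr: 4 codons.
Ser: 6 codons.
Met: 1 codon.
Trp: 1 codon.
4 × 6 × 1 × 1 = 24.

24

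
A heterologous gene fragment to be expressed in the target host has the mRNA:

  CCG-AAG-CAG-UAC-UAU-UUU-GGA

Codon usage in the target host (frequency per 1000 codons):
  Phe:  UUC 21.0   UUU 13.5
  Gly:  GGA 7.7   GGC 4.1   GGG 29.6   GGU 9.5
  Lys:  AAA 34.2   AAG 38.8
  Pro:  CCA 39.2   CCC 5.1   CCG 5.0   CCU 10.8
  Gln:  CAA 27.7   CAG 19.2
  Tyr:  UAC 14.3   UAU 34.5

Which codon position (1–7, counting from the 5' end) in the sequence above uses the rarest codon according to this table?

1

Codon 1 CCG (Pro): 5.0 per 1000.
Codon 2 AAG (Lys): 38.8 per 1000.
Codon 3 CAG (Gln): 19.2 per 1000.
Codon 4 UAC (Tyr): 14.3 per 1000.
Codon 5 UAU (Tyr): 34.5 per 1000.
Codon 6 UUU (Phe): 13.5 per 1000.
Codon 7 GGA (Gly): 7.7 per 1000.
Lowest frequency is 5.0 at codon 1.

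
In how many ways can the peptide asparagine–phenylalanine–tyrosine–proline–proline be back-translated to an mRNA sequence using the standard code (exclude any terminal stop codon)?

Asn: 2 codons.
Phe: 2 codons.
Tyr: 2 codons.
Pro: 4 codons.
Pro: 4 codons.
2 × 2 × 2 × 4 × 4 = 128.

128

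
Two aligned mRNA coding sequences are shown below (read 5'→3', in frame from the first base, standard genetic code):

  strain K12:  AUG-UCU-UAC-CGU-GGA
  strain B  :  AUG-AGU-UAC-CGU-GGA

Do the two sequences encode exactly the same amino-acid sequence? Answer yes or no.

yes

Codon 1: AUG Met / AUG Met — identical.
Codon 2: UCU Ser / AGU Ser — synonymous.
Codon 3: UAC Tyr / UAC Tyr — identical.
Codon 4: CGU Arg / CGU Arg — identical.
Codon 5: GGA Gly / GGA Gly — identical.
Nonsynonymous differences: 0 → same protein.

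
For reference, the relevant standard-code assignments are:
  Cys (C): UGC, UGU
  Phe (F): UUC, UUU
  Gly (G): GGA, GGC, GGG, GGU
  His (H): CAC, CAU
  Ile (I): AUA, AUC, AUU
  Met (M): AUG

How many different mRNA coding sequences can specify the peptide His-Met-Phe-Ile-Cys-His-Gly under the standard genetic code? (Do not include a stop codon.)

His: 2 codons.
Met: 1 codon.
Phe: 2 codons.
Ile: 3 codons.
Cys: 2 codons.
His: 2 codons.
Gly: 4 codons.
2 × 1 × 2 × 3 × 2 × 2 × 4 = 192.

192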